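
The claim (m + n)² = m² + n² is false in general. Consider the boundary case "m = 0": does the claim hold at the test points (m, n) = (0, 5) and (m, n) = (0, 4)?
At (0, 5): LHS = 25, RHS = 25 → equal
At (0, 4): LHS = 16, RHS = 16 → equal

So the claim does hold at both of these boundary points, even though it is not an identity.

Answer: Yes, holds at both test points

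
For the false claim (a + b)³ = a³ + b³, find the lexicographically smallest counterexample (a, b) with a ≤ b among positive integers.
Substituting (1, 1) into the claim:
LHS = (1 + 1)³ = 8
RHS = 1³ + 1³ = 2

Since LHS ≠ RHS, this pair disproves the claim, and no lexicographically smaller pair (a ≤ b, positive integers) does.

For instance (2, 4) is also a counterexample (LHS = 216, RHS = 72), but it's lexicographically larger.

Answer: (a, b) = (1, 1)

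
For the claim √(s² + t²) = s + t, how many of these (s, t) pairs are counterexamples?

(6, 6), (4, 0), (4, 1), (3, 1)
3

Testing each pair:
(6, 6): LHS = 6·√(2) ≈ 8.485, RHS = 12 → counterexample
(4, 0): LHS = 4, RHS = 4 → satisfies claim
(4, 1): LHS = √(17) ≈ 4.123, RHS = 5 → counterexample
(3, 1): LHS = √(10) ≈ 3.162, RHS = 4 → counterexample

That makes 3 counterexamples.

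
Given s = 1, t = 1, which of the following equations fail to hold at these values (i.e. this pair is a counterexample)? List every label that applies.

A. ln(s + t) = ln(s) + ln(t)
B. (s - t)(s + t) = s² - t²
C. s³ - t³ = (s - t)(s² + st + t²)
A

Evaluating each claim at the given values:
A. LHS = ln(2) ≈ 0.6931, RHS = 0 → fails here (LHS ≠ RHS)
B. LHS = 0, RHS = 0 → holds here (LHS = RHS)
C. LHS = 0, RHS = 0 → holds here (LHS = RHS)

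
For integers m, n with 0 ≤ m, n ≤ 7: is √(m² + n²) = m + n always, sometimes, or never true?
It holds at (m, n) = (0, 7) (both sides equal 7), but fails at (m, n) = (4, 3) (LHS = 5, RHS = 7).

Answer: Sometimes true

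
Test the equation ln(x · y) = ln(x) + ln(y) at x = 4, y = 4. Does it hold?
Holds

Substituting x = 4, y = 4:

LHS = ln(4 · 4) = ln(16) ≈ 2.773
RHS = ln(4) + ln(4) = 2·ln(4) ≈ 2.773

LHS = RHS, so the equation holds at this point.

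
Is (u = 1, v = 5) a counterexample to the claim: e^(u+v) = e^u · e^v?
No

Substituting u = 1, v = 5:
LHS = e^(1+5) = e^6 ≈ 403.4
RHS = e^1 · e^5 = e^6 ≈ 403.4

The sides agree, so this pair does not disprove the claim.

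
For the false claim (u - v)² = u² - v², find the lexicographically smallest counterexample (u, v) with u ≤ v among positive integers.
At (1, 1): both sides equal 0, so it holds there.

Substituting (1, 2) into the claim:
LHS = (1 - 2)² = 1
RHS = 1² - 2² = -3

Since LHS ≠ RHS, this pair disproves the claim, and no lexicographically smaller pair (u ≤ v, positive integers) does.

For instance (2, 7) is also a counterexample (LHS = 25, RHS = -45), but it's lexicographically larger.

Answer: (u, v) = (1, 2)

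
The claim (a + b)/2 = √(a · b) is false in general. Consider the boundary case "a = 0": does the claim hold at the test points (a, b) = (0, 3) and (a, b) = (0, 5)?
No, fails at both test points

At (0, 3): LHS = 3/2 ≠ RHS = 0
At (0, 5): LHS = 5/2 ≠ RHS = 0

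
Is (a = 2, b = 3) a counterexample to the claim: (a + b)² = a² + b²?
Yes

Substituting a = 2, b = 3:
LHS = (2 + 3)² = 25
RHS = 2² + 3² = 13

Since LHS ≠ RHS, this pair disproves the claim.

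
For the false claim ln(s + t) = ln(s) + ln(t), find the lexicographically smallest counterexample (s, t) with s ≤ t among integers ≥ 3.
(s, t) = (3, 3)

Substituting (3, 3) into the claim:
LHS = ln(3 + 3) = ln(6) ≈ 1.792
RHS = ln(3) + ln(3) = 2·ln(3) ≈ 2.197

Since LHS ≠ RHS, this pair disproves the claim, and no lexicographically smaller pair (s ≤ t, integers ≥ 3) does.

For instance (5, 5) is also a counterexample (LHS = ln(10) ≈ 2.303, RHS = 2·ln(5) ≈ 3.219), but it's lexicographically larger.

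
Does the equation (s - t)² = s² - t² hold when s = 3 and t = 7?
Substituting s = 3, t = 7:

LHS = (3 - 7)² = 16
RHS = 3² - 7² = -40

LHS ≠ RHS, so the equation does not hold at this point.

Answer: Fails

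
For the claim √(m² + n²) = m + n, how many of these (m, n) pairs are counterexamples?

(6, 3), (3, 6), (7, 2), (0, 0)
Testing each pair:
(6, 3): LHS = 3·√(5) ≈ 6.708, RHS = 9 → counterexample
(3, 6): LHS = 3·√(5) ≈ 6.708, RHS = 9 → counterexample
(7, 2): LHS = √(53) ≈ 7.28, RHS = 9 → counterexample
(0, 0): LHS = 0, RHS = 0 → satisfies claim

That makes 3 counterexamples.

Answer: 3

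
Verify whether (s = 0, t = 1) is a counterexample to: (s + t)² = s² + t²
No

Substituting s = 0, t = 1:
LHS = (0 + 1)² = 1
RHS = 0² + 1² = 1

The sides agree, so this pair does not disprove the claim.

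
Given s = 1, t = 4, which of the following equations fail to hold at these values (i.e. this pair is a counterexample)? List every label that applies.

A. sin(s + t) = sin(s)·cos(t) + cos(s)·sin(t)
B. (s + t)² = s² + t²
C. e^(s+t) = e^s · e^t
Evaluating each claim at the given values:
A. LHS = sin(5) ≈ -0.9589, RHS = sin(1)·cos(4) + sin(4)·cos(1) ≈ -0.9589 → holds here (LHS = RHS)
B. LHS = 25, RHS = 17 → fails here (LHS ≠ RHS)
C. LHS = e^5 ≈ 148.4, RHS = e^5 ≈ 148.4 → holds here (LHS = RHS)

Answer: B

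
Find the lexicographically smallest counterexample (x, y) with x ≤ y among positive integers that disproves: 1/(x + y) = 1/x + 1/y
Substituting (1, 1) into the claim:
LHS = 1/(1 + 1) = 1/2
RHS = 1/1 + 1/1 = 2

Since LHS ≠ RHS, this pair disproves the claim, and no lexicographically smaller pair (x ≤ y, positive integers) does.

For instance (3, 3) is also a counterexample (LHS = 1/6, RHS = 2/3), but it's lexicographically larger.

Answer: (x, y) = (1, 1)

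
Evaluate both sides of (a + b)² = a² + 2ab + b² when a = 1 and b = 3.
LHS = (1 + 3)² = 16
RHS = 1² + 2·1·3 + 3² = 16

LHS = RHS: the two sides agree.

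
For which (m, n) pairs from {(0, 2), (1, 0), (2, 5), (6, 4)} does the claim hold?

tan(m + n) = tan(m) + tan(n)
Testing each pair:
(0, 2): LHS = tan(2) ≈ -2.185, RHS = tan(2) ≈ -2.185 → holds
(1, 0): LHS = tan(1) ≈ 1.557, RHS = tan(1) ≈ 1.557 → holds
(2, 5): LHS = tan(7) ≈ 0.8714, RHS = tan(5) + tan(2) ≈ -5.566 → fails
(6, 4): LHS = tan(10) ≈ 0.6484, RHS = tan(6) + tan(4) ≈ 0.8668 → fails

2 of 4 pairs satisfy the claim.

Answer: (0, 2), (1, 0)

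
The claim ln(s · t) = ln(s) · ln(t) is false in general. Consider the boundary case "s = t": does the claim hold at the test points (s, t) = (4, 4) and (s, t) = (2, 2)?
At (4, 4): LHS = ln(16) ≈ 2.773 ≠ RHS = ln(4)² ≈ 1.922
At (2, 2): LHS = ln(4) ≈ 1.386 ≠ RHS = ln(2)² ≈ 0.4805

Answer: No, fails at both test points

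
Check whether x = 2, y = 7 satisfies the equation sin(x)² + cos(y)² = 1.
Fails

Substituting x = 2, y = 7:

LHS = sin(2)² + cos(7)² ≈ 1.395
RHS = 1

LHS ≠ RHS, so the equation does not hold at this point.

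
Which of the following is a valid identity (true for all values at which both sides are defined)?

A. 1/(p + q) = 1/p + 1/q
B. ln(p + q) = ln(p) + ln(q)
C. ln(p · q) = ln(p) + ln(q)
A: fails at (3, 5) — LHS = 1/8, RHS = 8/15.
B: fails at (1, 5) — LHS = ln(6) ≈ 1.792, RHS = ln(5) ≈ 1.609.
C: holds — e.g. at (2, 5), both sides equal ln(10) ≈ 2.303.

Answer: C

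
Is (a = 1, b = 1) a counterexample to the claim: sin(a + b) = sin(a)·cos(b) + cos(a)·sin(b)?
No

Substituting a = 1, b = 1:
LHS = sin(1 + 1) = sin(2) ≈ 0.9093
RHS = sin(1)·cos(1) + cos(1)·sin(1) = 2·sin(1)·cos(1) ≈ 0.9093

The sides agree, so this pair does not disprove the claim.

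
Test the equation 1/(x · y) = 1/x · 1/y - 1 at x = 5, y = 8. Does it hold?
Substituting x = 5, y = 8:

LHS = 1/(5 · 8) = 1/40
RHS = 1/5 · 1/8 - 1 = -39/40

LHS ≠ RHS, so the equation does not hold at this point.

Answer: Fails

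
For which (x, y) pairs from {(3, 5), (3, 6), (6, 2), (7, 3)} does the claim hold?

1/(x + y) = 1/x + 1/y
Testing each pair:
(3, 5): LHS = 1/8, RHS = 8/15 → fails
(3, 6): LHS = 1/9, RHS = 1/2 → fails
(6, 2): LHS = 1/8, RHS = 2/3 → fails
(7, 3): LHS = 1/10, RHS = 10/21 → fails

No pair satisfies the claim.

Answer: None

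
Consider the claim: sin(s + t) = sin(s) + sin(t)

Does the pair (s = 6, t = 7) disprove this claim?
Substituting s = 6, t = 7:
LHS = sin(6 + 7) = sin(13) ≈ 0.4202
RHS = sin(6) + sin(7) ≈ 0.3776

Since LHS ≠ RHS, this pair disproves the claim.

Answer: Yes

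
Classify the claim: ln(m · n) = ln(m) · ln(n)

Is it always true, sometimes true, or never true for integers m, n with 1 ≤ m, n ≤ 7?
Sometimes true

It holds at (m, n) = (1, 1) (both sides equal 0), but fails at (m, n) = (2, 5) (LHS = ln(10) ≈ 2.303, RHS = ln(2)·ln(5) ≈ 1.116).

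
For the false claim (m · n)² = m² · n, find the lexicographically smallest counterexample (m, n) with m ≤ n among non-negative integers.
At (0, 0): both sides equal 0, so it holds there.
At (0, 2): both sides equal 0, so it holds there.

Substituting (1, 2) into the claim:
LHS = (1 · 2)² = 4
RHS = 1² · 2 = 2

Since LHS ≠ RHS, this pair disproves the claim, and no lexicographically smaller pair (m ≤ n, non-negative integers) does.

For instance (4, 6) is also a counterexample (LHS = 576, RHS = 96), but it's lexicographically larger.

Answer: (m, n) = (1, 2)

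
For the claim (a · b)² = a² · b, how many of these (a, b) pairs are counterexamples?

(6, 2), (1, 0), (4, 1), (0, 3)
1

Testing each pair:
(6, 2): LHS = 144, RHS = 72 → counterexample
(1, 0): LHS = 0, RHS = 0 → satisfies claim
(4, 1): LHS = 16, RHS = 16 → satisfies claim
(0, 3): LHS = 0, RHS = 0 → satisfies claim

That makes 1 counterexample.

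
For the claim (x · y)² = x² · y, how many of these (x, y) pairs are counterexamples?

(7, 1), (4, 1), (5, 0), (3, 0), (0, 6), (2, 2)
1

Testing each pair:
(7, 1): LHS = 49, RHS = 49 → satisfies claim
(4, 1): LHS = 16, RHS = 16 → satisfies claim
(5, 0): LHS = 0, RHS = 0 → satisfies claim
(3, 0): LHS = 0, RHS = 0 → satisfies claim
(0, 6): LHS = 0, RHS = 0 → satisfies claim
(2, 2): LHS = 16, RHS = 8 → counterexample

That makes 1 counterexample.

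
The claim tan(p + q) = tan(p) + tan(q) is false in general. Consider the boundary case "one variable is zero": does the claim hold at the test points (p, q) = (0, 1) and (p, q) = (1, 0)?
Yes, holds at both test points

At (0, 1): LHS = tan(1) ≈ 1.557, RHS = tan(1) ≈ 1.557 → equal
At (1, 0): LHS = tan(1) ≈ 1.557, RHS = tan(1) ≈ 1.557 → equal

So the claim does hold at both of these boundary points, even though it is not an identity.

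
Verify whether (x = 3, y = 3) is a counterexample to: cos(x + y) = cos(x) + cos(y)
Yes

Substituting x = 3, y = 3:
LHS = cos(3 + 3) = cos(6) ≈ 0.9602
RHS = cos(3) + cos(3) = 2·cos(3) ≈ -1.98

Since LHS ≠ RHS, this pair disproves the claim.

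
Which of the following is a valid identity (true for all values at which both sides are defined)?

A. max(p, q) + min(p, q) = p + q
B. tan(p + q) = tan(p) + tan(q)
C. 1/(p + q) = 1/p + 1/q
A: holds — e.g. at (6, 7), both sides equal 13.
B: fails at (3, 3) — LHS = tan(6) ≈ -0.291, RHS = 2·tan(3) ≈ -0.2851.
C: fails at (5, 5) — LHS = 1/10, RHS = 2/5.

Answer: A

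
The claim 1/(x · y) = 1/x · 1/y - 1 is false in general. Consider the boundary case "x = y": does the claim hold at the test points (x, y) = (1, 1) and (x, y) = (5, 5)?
No, fails at both test points

At (1, 1): LHS = 1 ≠ RHS = 0
At (5, 5): LHS = 1/25 ≠ RHS = -24/25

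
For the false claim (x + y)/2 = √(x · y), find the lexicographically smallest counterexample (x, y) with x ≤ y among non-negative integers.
(x, y) = (0, 1)

Substituting (0, 1) into the claim:
LHS = (0 + 1)/2 = 1/2
RHS = √(0 · 1) = 0

Since LHS ≠ RHS, this pair disproves the claim, and no lexicographically smaller pair (x ≤ y, non-negative integers) does.

For instance (3, 5) is also a counterexample (LHS = 4, RHS = √(15) ≈ 3.873), but it's lexicographically larger.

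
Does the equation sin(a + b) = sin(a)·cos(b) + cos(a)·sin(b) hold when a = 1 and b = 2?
Holds

Substituting a = 1, b = 2:

LHS = sin(1 + 2) = sin(3) ≈ 0.1411
RHS = sin(1)·cos(2) + cos(1)·sin(2) = sin(1)·cos(2) + sin(2)·cos(1) ≈ 0.1411

LHS = RHS, so the equation holds at this point.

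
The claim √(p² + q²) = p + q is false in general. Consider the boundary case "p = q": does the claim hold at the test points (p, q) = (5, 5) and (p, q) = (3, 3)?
No, fails at both test points

At (5, 5): LHS = 5·√(2) ≈ 7.071 ≠ RHS = 10
At (3, 3): LHS = 3·√(2) ≈ 4.243 ≠ RHS = 6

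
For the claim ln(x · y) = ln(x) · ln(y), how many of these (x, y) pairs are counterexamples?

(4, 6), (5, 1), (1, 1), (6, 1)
3

Testing each pair:
(4, 6): LHS = ln(24) ≈ 3.178, RHS = ln(4)·ln(6) ≈ 2.484 → counterexample
(5, 1): LHS = ln(5) ≈ 1.609, RHS = 0 → counterexample
(1, 1): LHS = 0, RHS = 0 → satisfies claim
(6, 1): LHS = ln(6) ≈ 1.792, RHS = 0 → counterexample

That makes 3 counterexamples.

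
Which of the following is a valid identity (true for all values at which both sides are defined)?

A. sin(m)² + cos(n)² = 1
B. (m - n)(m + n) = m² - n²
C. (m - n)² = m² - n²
B

A: fails at (6, 7) — LHS = sin(6)² + cos(7)² ≈ 0.6464, RHS = 1.
B: holds — e.g. at (3, 7), both sides equal -40.
C: fails at (3, 7) — LHS = 16, RHS = -40.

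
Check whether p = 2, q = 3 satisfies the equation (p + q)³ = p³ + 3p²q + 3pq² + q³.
Substituting p = 2, q = 3:

LHS = (2 + 3)³ = 125
RHS = 2³ + 3·2²·3 + 3·2·3² + 3³ = 125

LHS = RHS, so the equation holds at this point.

Answer: Holds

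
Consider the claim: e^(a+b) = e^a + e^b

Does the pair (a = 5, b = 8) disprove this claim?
Substituting a = 5, b = 8:
LHS = e^(5+8) = e^13 ≈ 442413.4
RHS = e^5 + e^8 ≈ 3129

Since LHS ≠ RHS, this pair disproves the claim.

Answer: Yes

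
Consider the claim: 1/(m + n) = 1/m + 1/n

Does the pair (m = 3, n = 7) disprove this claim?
Yes

Substituting m = 3, n = 7:
LHS = 1/(3 + 7) = 1/10
RHS = 1/3 + 1/7 = 10/21

Since LHS ≠ RHS, this pair disproves the claim.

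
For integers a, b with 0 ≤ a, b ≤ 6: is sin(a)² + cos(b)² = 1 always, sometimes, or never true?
Sometimes true

It holds at (a, b) = (4, 4) (both sides equal 1), but fails at (a, b) = (1, 4) (LHS = cos(4)² + sin(1)² ≈ 1.135, RHS = 1).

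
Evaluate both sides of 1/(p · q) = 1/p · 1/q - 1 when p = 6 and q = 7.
LHS = 1/(6 · 7) = 1/42
RHS = 1/6 · 1/7 - 1 = -41/42

LHS ≠ RHS, so the equation does not hold here.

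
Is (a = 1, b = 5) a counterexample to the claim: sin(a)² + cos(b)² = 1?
Substituting a = 1, b = 5:
LHS = sin(1)² + cos(5)² ≈ 0.7885
RHS = 1

Since LHS ≠ RHS, this pair disproves the claim.

Answer: Yes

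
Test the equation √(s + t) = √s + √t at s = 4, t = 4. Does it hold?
Fails

Substituting s = 4, t = 4:

LHS = √(4 + 4) = 2·√(2) ≈ 2.828
RHS = √4 + √4 = 4

LHS ≠ RHS, so the equation does not hold at this point.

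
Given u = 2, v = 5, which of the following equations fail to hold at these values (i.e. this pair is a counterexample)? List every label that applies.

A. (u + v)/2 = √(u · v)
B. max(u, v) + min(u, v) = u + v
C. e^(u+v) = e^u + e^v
A, C

Evaluating each claim at the given values:
A. LHS = 7/2, RHS = √(10) ≈ 3.162 → fails here (LHS ≠ RHS)
B. LHS = 7, RHS = 7 → holds here (LHS = RHS)
C. LHS = e^7 ≈ 1097, RHS = e^2 + e^5 ≈ 155.8 → fails here (LHS ≠ RHS)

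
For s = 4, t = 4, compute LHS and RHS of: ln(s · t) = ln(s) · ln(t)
LHS = ln(4 · 4) = ln(16) ≈ 2.773
RHS = ln(4) · ln(4) = ln(4)² ≈ 1.922

LHS ≠ RHS (they differ by about 0.8508), so the equation does not hold here.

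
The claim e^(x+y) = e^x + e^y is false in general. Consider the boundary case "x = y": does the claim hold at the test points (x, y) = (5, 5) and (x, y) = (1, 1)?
No, fails at both test points

At (5, 5): LHS = e^10 ≈ 22026.5 ≠ RHS = 2·e^5 ≈ 296.8
At (1, 1): LHS = e^2 ≈ 7.389 ≠ RHS = 2·e ≈ 5.437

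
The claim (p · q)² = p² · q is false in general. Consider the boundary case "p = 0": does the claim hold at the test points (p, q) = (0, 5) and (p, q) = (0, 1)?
Yes, holds at both test points

At (0, 5): LHS = 0, RHS = 0 → equal
At (0, 1): LHS = 0, RHS = 0 → equal

So the claim does hold at both of these boundary points, even though it is not an identity.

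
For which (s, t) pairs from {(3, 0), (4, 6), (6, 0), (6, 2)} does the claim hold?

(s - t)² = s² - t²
Testing each pair:
(3, 0): LHS = 9, RHS = 9 → holds
(4, 6): LHS = 4, RHS = -20 → fails
(6, 0): LHS = 36, RHS = 36 → holds
(6, 2): LHS = 16, RHS = 32 → fails

2 of 4 pairs satisfy the claim.

Answer: (3, 0), (6, 0)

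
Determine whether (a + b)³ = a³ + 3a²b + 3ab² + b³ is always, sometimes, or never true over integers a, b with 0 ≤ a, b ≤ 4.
Always true

The identity holds for every pair in the range. For instance at (a, b) = (3, 1): both sides equal 64.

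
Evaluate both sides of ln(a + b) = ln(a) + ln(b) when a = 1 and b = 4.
LHS = ln(1 + 4) = ln(5) ≈ 1.609
RHS = ln(1) + ln(4) = ln(4) ≈ 1.386

LHS ≠ RHS (they differ by about 0.2231), so the equation does not hold here.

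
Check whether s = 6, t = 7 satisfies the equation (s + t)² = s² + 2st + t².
Holds

Substituting s = 6, t = 7:

LHS = (6 + 7)² = 169
RHS = 6² + 2·6·7 + 7² = 169

LHS = RHS, so the equation holds at this point.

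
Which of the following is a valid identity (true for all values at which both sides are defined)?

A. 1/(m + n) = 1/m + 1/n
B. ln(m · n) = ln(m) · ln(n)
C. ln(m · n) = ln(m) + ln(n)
A: fails at (4, 4) — LHS = 1/8, RHS = 1/2.
B: fails at (5, 8) — LHS = ln(40) ≈ 3.689, RHS = ln(5)·ln(8) ≈ 3.347.
C: holds — e.g. at (5, 8), both sides equal ln(40) ≈ 3.689.

Answer: C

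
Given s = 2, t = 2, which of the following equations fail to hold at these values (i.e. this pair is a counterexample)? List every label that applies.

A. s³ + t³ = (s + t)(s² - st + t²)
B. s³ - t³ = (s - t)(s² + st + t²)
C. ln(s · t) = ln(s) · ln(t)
C

Evaluating each claim at the given values:
A. LHS = 16, RHS = 16 → holds here (LHS = RHS)
B. LHS = 0, RHS = 0 → holds here (LHS = RHS)
C. LHS = ln(4) ≈ 1.386, RHS = ln(2)² ≈ 0.4805 → fails here (LHS ≠ RHS)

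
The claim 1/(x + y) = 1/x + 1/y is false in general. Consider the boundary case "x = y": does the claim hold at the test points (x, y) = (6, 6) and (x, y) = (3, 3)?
At (6, 6): LHS = 1/12 ≠ RHS = 1/3
At (3, 3): LHS = 1/6 ≠ RHS = 2/3

Answer: No, fails at both test points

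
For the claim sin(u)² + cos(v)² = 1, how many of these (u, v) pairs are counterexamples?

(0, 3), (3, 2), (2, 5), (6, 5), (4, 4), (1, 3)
Testing each pair:
(0, 3): LHS = cos(3)² ≈ 0.9801, RHS = 1 → counterexample
(3, 2): LHS = sin(3)² + cos(2)² ≈ 0.1931, RHS = 1 → counterexample
(2, 5): LHS = cos(5)² + sin(2)² ≈ 0.9073, RHS = 1 → counterexample
(6, 5): LHS = sin(6)² + cos(5)² ≈ 0.1585, RHS = 1 → counterexample
(4, 4): LHS = cos(4)² + sin(4)² = 1, RHS = 1 → satisfies claim
(1, 3): LHS = sin(1)² + cos(3)² ≈ 1.688, RHS = 1 → counterexample

That makes 5 counterexamples.

Answer: 5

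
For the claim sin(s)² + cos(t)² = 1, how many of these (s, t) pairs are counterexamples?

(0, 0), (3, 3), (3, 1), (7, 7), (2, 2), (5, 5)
Testing each pair:
(0, 0): LHS = 1, RHS = 1 → satisfies claim
(3, 3): LHS = sin(3)² + cos(3)² = 1, RHS = 1 → satisfies claim
(3, 1): LHS = sin(3)² + cos(1)² ≈ 0.3118, RHS = 1 → counterexample
(7, 7): LHS = sin(7)² + cos(7)² = 1, RHS = 1 → satisfies claim
(2, 2): LHS = cos(2)² + sin(2)² = 1, RHS = 1 → satisfies claim
(5, 5): LHS = cos(5)² + sin(5)² = 1, RHS = 1 → satisfies claim

That makes 1 counterexample.

Answer: 1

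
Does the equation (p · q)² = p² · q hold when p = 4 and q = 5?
Substituting p = 4, q = 5:

LHS = (4 · 5)² = 400
RHS = 4² · 5 = 80

LHS ≠ RHS, so the equation does not hold at this point.

Answer: Fails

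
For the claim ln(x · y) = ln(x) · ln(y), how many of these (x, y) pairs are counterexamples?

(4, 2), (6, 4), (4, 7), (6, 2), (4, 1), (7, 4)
Testing each pair:
(4, 2): LHS = ln(8) ≈ 2.079, RHS = ln(2)·ln(4) ≈ 0.9609 → counterexample
(6, 4): LHS = ln(24) ≈ 3.178, RHS = ln(4)·ln(6) ≈ 2.484 → counterexample
(4, 7): LHS = ln(28) ≈ 3.332, RHS = ln(4)·ln(7) ≈ 2.698 → counterexample
(6, 2): LHS = ln(12) ≈ 2.485, RHS = ln(2)·ln(6) ≈ 1.242 → counterexample
(4, 1): LHS = ln(4) ≈ 1.386, RHS = 0 → counterexample
(7, 4): LHS = ln(28) ≈ 3.332, RHS = ln(4)·ln(7) ≈ 2.698 → counterexample

That makes 6 counterexamples.

Answer: 6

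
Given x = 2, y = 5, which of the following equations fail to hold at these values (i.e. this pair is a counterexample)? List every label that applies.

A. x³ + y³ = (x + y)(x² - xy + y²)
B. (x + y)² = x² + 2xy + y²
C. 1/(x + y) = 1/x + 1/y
C

Evaluating each claim at the given values:
A. LHS = 133, RHS = 133 → holds here (LHS = RHS)
B. LHS = 49, RHS = 49 → holds here (LHS = RHS)
C. LHS = 1/7, RHS = 7/10 → fails here (LHS ≠ RHS)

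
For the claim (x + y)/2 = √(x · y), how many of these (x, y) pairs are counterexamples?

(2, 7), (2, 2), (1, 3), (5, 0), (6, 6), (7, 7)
3

Testing each pair:
(2, 7): LHS = 9/2, RHS = √(14) ≈ 3.742 → counterexample
(2, 2): LHS = 2, RHS = 2 → satisfies claim
(1, 3): LHS = 2, RHS = √(3) ≈ 1.732 → counterexample
(5, 0): LHS = 5/2, RHS = 0 → counterexample
(6, 6): LHS = 6, RHS = 6 → satisfies claim
(7, 7): LHS = 7, RHS = 7 → satisfies claim

That makes 3 counterexamples.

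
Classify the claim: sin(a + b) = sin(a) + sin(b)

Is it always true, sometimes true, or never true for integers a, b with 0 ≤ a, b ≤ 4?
Sometimes true

It holds at (a, b) = (0, 1) (both sides equal sin(1) ≈ 0.8415), but fails at (a, b) = (3, 1) (LHS = sin(4) ≈ -0.7568, RHS = sin(3) + sin(1) ≈ 0.9826).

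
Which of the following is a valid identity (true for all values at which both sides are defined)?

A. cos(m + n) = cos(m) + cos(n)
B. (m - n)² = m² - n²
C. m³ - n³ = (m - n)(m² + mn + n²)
A: fails at (6, 7) — LHS = cos(13) ≈ 0.9074, RHS = cos(7) + cos(6) ≈ 1.714.
B: fails at (3, 4) — LHS = 1, RHS = -7.
C: holds — e.g. at (2, 5), both sides equal -117.

Answer: C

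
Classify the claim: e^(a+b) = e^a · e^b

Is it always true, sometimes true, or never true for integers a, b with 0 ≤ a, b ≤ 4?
Always true

The identity holds for every pair in the range. For instance at (a, b) = (1, 2): both sides equal e^3 ≈ 20.09.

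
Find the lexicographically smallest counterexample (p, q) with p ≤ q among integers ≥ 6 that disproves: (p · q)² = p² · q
Substituting (6, 6) into the claim:
LHS = (6 · 6)² = 1296
RHS = 6² · 6 = 216

Since LHS ≠ RHS, this pair disproves the claim, and no lexicographically smaller pair (p ≤ q, integers ≥ 6) does.

For instance (9, 12) is also a counterexample (LHS = 11664, RHS = 972), but it's lexicographically larger.

Answer: (p, q) = (6, 6)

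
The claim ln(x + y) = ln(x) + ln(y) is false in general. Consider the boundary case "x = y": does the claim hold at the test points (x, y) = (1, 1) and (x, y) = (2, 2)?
Only at (2, 2)

At (1, 1): LHS = ln(2) ≈ 0.6931 ≠ RHS = 0
At (2, 2): LHS = ln(4) ≈ 1.386, RHS = 2·ln(2) ≈ 1.386 → equal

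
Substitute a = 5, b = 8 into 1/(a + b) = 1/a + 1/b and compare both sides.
LHS = 1/(5 + 8) = 1/13
RHS = 1/5 + 1/8 = 13/40

LHS ≠ RHS, so the equation does not hold here.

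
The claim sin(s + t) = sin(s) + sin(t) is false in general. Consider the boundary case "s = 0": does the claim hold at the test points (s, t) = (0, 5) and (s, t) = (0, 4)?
At (0, 5): LHS = sin(5) ≈ -0.9589, RHS = sin(5) ≈ -0.9589 → equal
At (0, 4): LHS = sin(4) ≈ -0.7568, RHS = sin(4) ≈ -0.7568 → equal

So the claim does hold at both of these boundary points, even though it is not an identity.

Answer: Yes, holds at both test points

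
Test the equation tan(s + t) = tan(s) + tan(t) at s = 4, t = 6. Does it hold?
Substituting s = 4, t = 6:

LHS = tan(4 + 6) = tan(10) ≈ 0.6484
RHS = tan(4) + tan(6) ≈ 0.8668

LHS ≠ RHS, so the equation does not hold at this point.

Answer: Fails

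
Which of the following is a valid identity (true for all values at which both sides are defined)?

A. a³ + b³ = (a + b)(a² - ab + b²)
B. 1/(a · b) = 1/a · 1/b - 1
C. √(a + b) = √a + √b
A: holds — e.g. at (0, 1), both sides equal 1.
B: fails at (3, 3) — LHS = 1/9, RHS = -8/9.
C: fails at (4, 4) — LHS = 2·√(2) ≈ 2.828, RHS = 4.

Answer: A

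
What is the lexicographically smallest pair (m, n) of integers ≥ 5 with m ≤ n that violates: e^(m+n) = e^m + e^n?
(m, n) = (5, 5)

Substituting (5, 5) into the claim:
LHS = e^(5+5) = e^10 ≈ 22026.5
RHS = e^5 + e^5 = 2·e^5 ≈ 296.8

Since LHS ≠ RHS, this pair disproves the claim, and no lexicographically smaller pair (m ≤ n, integers ≥ 5) does.

For instance (6, 7) is also a counterexample (LHS = e^13 ≈ 442413.4, RHS = e^6 + e^7 ≈ 1500), but it's lexicographically larger.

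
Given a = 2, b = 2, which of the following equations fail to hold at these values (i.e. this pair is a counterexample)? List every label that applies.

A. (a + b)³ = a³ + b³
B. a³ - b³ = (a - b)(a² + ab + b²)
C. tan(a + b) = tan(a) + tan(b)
A, C

Evaluating each claim at the given values:
A. LHS = 64, RHS = 16 → fails here (LHS ≠ RHS)
B. LHS = 0, RHS = 0 → holds here (LHS = RHS)
C. LHS = tan(4) ≈ 1.158, RHS = 2·tan(2) ≈ -4.37 → fails here (LHS ≠ RHS)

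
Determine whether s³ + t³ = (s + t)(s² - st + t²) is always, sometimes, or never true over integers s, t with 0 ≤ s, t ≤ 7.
The identity holds for every pair in the range. For instance at (s, t) = (3, 6): both sides equal 243.

Answer: Always true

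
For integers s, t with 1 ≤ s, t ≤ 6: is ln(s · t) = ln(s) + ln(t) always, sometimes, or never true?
Always true

The identity holds for every pair in the range. For instance at (s, t) = (6, 1): both sides equal ln(6) ≈ 1.792.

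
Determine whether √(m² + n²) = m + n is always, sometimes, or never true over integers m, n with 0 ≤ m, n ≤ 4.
Sometimes true

It holds at (m, n) = (4, 0) (both sides equal 4), but fails at (m, n) = (2, 3) (LHS = √(13) ≈ 3.606, RHS = 5).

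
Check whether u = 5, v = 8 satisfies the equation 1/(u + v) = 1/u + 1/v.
Fails

Substituting u = 5, v = 8:

LHS = 1/(5 + 8) = 1/13
RHS = 1/5 + 1/8 = 13/40

LHS ≠ RHS, so the equation does not hold at this point.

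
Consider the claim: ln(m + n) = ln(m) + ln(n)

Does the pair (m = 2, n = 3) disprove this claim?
Substituting m = 2, n = 3:
LHS = ln(2 + 3) = ln(5) ≈ 1.609
RHS = ln(2) + ln(3) ≈ 1.792

Since LHS ≠ RHS, this pair disproves the claim.

Answer: Yes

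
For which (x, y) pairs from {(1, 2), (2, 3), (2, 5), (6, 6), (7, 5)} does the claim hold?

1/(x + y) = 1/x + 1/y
None

Testing each pair:
(1, 2): LHS = 1/3, RHS = 3/2 → fails
(2, 3): LHS = 1/5, RHS = 5/6 → fails
(2, 5): LHS = 1/7, RHS = 7/10 → fails
(6, 6): LHS = 1/12, RHS = 1/3 → fails
(7, 5): LHS = 1/12, RHS = 12/35 → fails

No pair satisfies the claim.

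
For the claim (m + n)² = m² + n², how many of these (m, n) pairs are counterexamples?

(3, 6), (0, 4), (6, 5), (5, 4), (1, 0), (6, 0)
3

Testing each pair:
(3, 6): LHS = 81, RHS = 45 → counterexample
(0, 4): LHS = 16, RHS = 16 → satisfies claim
(6, 5): LHS = 121, RHS = 61 → counterexample
(5, 4): LHS = 81, RHS = 41 → counterexample
(1, 0): LHS = 1, RHS = 1 → satisfies claim
(6, 0): LHS = 36, RHS = 36 → satisfies claim

That makes 3 counterexamples.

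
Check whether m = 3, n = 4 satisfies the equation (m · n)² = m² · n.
Fails

Substituting m = 3, n = 4:

LHS = (3 · 4)² = 144
RHS = 3² · 4 = 36

LHS ≠ RHS, so the equation does not hold at this point.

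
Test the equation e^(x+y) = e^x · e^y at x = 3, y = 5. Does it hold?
Substituting x = 3, y = 5:

LHS = e^(3+5) = e^8 ≈ 2981
RHS = e^3 · e^5 = e^8 ≈ 2981

LHS = RHS, so the equation holds at this point.

Answer: Holds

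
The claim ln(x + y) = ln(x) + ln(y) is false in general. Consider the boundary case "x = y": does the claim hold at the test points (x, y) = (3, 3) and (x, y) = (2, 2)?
At (3, 3): LHS = ln(6) ≈ 1.792 ≠ RHS = 2·ln(3) ≈ 2.197
At (2, 2): LHS = ln(4) ≈ 1.386, RHS = 2·ln(2) ≈ 1.386 → equal

Answer: Only at (2, 2)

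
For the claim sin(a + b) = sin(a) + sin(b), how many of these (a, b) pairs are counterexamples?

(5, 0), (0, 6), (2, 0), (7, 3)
Testing each pair:
(5, 0): LHS = sin(5) ≈ -0.9589, RHS = sin(5) ≈ -0.9589 → satisfies claim
(0, 6): LHS = sin(6) ≈ -0.2794, RHS = sin(6) ≈ -0.2794 → satisfies claim
(2, 0): LHS = sin(2) ≈ 0.9093, RHS = sin(2) ≈ 0.9093 → satisfies claim
(7, 3): LHS = sin(10) ≈ -0.544, RHS = sin(3) + sin(7) ≈ 0.7981 → counterexample

That makes 1 counterexample.

Answer: 1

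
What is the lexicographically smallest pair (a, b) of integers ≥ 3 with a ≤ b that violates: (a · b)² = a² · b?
Substituting (3, 3) into the claim:
LHS = (3 · 3)² = 81
RHS = 3² · 3 = 27

Since LHS ≠ RHS, this pair disproves the claim, and no lexicographically smaller pair (a ≤ b, integers ≥ 3) does.

For instance (4, 8) is also a counterexample (LHS = 1024, RHS = 128), but it's lexicographically larger.

Answer: (a, b) = (3, 3)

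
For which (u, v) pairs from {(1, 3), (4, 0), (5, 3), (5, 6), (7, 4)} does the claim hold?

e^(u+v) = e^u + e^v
Testing each pair:
(1, 3): LHS = e^4 ≈ 54.6, RHS = e + e^3 ≈ 22.8 → fails
(4, 0): LHS = e^4 ≈ 54.6, RHS = 1 + e^4 ≈ 55.6 → fails
(5, 3): LHS = e^8 ≈ 2981, RHS = e^3 + e^5 ≈ 168.5 → fails
(5, 6): LHS = e^11 ≈ 59874.1, RHS = e^5 + e^6 ≈ 551.8 → fails
(7, 4): LHS = e^11 ≈ 59874.1, RHS = e^4 + e^7 ≈ 1151 → fails

No pair satisfies the claim.

Answer: None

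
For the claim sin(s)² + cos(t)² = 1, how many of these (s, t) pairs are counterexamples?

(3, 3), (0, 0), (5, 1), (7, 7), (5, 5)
1

Testing each pair:
(3, 3): LHS = sin(3)² + cos(3)² = 1, RHS = 1 → satisfies claim
(0, 0): LHS = 1, RHS = 1 → satisfies claim
(5, 1): LHS = cos(1)² + sin(5)² ≈ 1.211, RHS = 1 → counterexample
(7, 7): LHS = sin(7)² + cos(7)² = 1, RHS = 1 → satisfies claim
(5, 5): LHS = cos(5)² + sin(5)² = 1, RHS = 1 → satisfies claim

That makes 1 counterexample.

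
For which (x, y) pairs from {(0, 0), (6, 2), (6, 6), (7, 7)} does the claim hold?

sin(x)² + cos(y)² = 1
Testing each pair:
(0, 0): LHS = 1, RHS = 1 → holds
(6, 2): LHS = sin(6)² + cos(2)² ≈ 0.2513, RHS = 1 → fails
(6, 6): LHS = sin(6)² + cos(6)² = 1, RHS = 1 → holds
(7, 7): LHS = sin(7)² + cos(7)² = 1, RHS = 1 → holds

3 of 4 pairs satisfy the claim.

Answer: (0, 0), (6, 6), (7, 7)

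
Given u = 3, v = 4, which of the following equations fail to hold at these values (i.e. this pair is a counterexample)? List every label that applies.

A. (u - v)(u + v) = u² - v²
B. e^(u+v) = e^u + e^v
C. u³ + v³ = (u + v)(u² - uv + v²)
Evaluating each claim at the given values:
A. LHS = -7, RHS = -7 → holds here (LHS = RHS)
B. LHS = e^7 ≈ 1097, RHS = e^3 + e^4 ≈ 74.68 → fails here (LHS ≠ RHS)
C. LHS = 91, RHS = 91 → holds here (LHS = RHS)

Answer: B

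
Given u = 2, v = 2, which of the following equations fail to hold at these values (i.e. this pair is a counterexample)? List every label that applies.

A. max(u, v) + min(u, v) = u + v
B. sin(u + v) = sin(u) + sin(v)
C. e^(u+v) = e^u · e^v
B

Evaluating each claim at the given values:
A. LHS = 4, RHS = 4 → holds here (LHS = RHS)
B. LHS = sin(4) ≈ -0.7568, RHS = 2·sin(2) ≈ 1.819 → fails here (LHS ≠ RHS)
C. LHS = e^4 ≈ 54.6, RHS = e^4 ≈ 54.6 → holds here (LHS = RHS)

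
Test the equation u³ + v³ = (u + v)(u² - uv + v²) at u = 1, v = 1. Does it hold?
Holds

Substituting u = 1, v = 1:

LHS = 1³ + 1³ = 2
RHS = (1 + 1)(1² - 1·1 + 1²) = 2

LHS = RHS, so the equation holds at this point.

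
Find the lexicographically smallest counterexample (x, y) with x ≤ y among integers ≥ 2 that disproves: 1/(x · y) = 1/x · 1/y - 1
(x, y) = (2, 2)

Substituting (2, 2) into the claim:
LHS = 1/(2 · 2) = 1/4
RHS = 1/2 · 1/2 - 1 = -3/4

Since LHS ≠ RHS, this pair disproves the claim, and no lexicographically smaller pair (x ≤ y, integers ≥ 2) does.

For instance (7, 9) is also a counterexample (LHS = 1/63, RHS = -62/63), but it's lexicographically larger.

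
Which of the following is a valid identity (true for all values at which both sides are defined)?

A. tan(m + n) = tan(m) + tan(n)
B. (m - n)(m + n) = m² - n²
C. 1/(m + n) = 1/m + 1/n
A: fails at (1, 4) — LHS = tan(5) ≈ -3.381, RHS = tan(4) + tan(1) ≈ 2.715.
B: holds — e.g. at (1, 2), both sides equal -3.
C: fails at (6, 7) — LHS = 1/13, RHS = 13/42.

Answer: B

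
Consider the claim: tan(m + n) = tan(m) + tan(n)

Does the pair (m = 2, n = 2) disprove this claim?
Yes

Substituting m = 2, n = 2:
LHS = tan(2 + 2) = tan(4) ≈ 1.158
RHS = tan(2) + tan(2) = 2·tan(2) ≈ -4.37

Since LHS ≠ RHS, this pair disproves the claim.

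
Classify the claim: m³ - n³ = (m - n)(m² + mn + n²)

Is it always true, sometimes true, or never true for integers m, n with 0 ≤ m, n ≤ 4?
The identity holds for every pair in the range. For instance at (m, n) = (0, 4): both sides equal -64.

Answer: Always true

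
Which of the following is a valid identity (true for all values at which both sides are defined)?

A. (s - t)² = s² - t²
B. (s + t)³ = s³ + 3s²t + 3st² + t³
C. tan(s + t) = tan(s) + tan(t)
B

A: fails at (0, 1) — LHS = 1, RHS = -1.
B: holds — e.g. at (2, 2), both sides equal 64.
C: fails at (2, 4) — LHS = tan(6) ≈ -0.291, RHS = tan(2) + tan(4) ≈ -1.027.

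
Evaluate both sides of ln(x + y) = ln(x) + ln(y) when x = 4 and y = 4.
LHS = ln(4 + 4) = ln(8) ≈ 2.079
RHS = ln(4) + ln(4) = 2·ln(4) ≈ 2.773

LHS ≠ RHS (they differ by about 0.6931), so the equation does not hold here.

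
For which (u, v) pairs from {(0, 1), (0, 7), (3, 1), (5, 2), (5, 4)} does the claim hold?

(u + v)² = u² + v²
(0, 1), (0, 7)

Testing each pair:
(0, 1): LHS = 1, RHS = 1 → holds
(0, 7): LHS = 49, RHS = 49 → holds
(3, 1): LHS = 16, RHS = 10 → fails
(5, 2): LHS = 49, RHS = 29 → fails
(5, 4): LHS = 81, RHS = 41 → fails

2 of 5 pairs satisfy the claim.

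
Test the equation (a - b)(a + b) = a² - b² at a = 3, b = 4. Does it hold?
Holds

Substituting a = 3, b = 4:

LHS = (3 - 4)(3 + 4) = -7
RHS = 3² - 4² = -7

LHS = RHS, so the equation holds at this point.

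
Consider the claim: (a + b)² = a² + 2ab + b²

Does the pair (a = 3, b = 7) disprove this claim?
Substituting a = 3, b = 7:
LHS = (3 + 7)² = 100
RHS = 3² + 2·3·7 + 7² = 100

The sides agree, so this pair does not disprove the claim.

Answer: No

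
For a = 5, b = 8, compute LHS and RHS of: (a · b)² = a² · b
LHS = (5 · 8)² = 1600
RHS = 5² · 8 = 200

LHS ≠ RHS, so the equation does not hold here.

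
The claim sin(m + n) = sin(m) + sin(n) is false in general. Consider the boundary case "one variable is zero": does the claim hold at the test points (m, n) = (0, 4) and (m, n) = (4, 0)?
Yes, holds at both test points

At (0, 4): LHS = sin(4) ≈ -0.7568, RHS = sin(4) ≈ -0.7568 → equal
At (4, 0): LHS = sin(4) ≈ -0.7568, RHS = sin(4) ≈ -0.7568 → equal

So the claim does hold at both of these boundary points, even though it is not an identity.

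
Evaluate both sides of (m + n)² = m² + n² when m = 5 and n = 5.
LHS = (5 + 5)² = 100
RHS = 5² + 5² = 50

LHS ≠ RHS, so the equation does not hold here.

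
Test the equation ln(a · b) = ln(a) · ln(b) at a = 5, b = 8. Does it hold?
Substituting a = 5, b = 8:

LHS = ln(5 · 8) = ln(40) ≈ 3.689
RHS = ln(5) · ln(8) ≈ 3.347

LHS ≠ RHS, so the equation does not hold at this point.

Answer: Fails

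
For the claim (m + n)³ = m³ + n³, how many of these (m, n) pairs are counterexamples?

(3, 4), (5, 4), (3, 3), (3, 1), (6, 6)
Testing each pair:
(3, 4): LHS = 343, RHS = 91 → counterexample
(5, 4): LHS = 729, RHS = 189 → counterexample
(3, 3): LHS = 216, RHS = 54 → counterexample
(3, 1): LHS = 64, RHS = 28 → counterexample
(6, 6): LHS = 1728, RHS = 432 → counterexample

That makes 5 counterexamples.

Answer: 5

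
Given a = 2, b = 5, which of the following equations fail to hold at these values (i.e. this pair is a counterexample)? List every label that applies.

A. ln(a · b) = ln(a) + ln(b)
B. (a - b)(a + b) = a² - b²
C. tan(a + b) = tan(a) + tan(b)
Evaluating each claim at the given values:
A. LHS = ln(10) ≈ 2.303, RHS = ln(2) + ln(5) ≈ 2.303 → holds here (LHS = RHS)
B. LHS = -21, RHS = -21 → holds here (LHS = RHS)
C. LHS = tan(7) ≈ 0.8714, RHS = tan(5) + tan(2) ≈ -5.566 → fails here (LHS ≠ RHS)

Answer: C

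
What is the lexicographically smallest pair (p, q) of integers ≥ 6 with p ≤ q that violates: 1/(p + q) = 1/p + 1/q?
Substituting (6, 6) into the claim:
LHS = 1/(6 + 6) = 1/12
RHS = 1/6 + 1/6 = 1/3

Since LHS ≠ RHS, this pair disproves the claim, and no lexicographically smaller pair (p ≤ q, integers ≥ 6) does.

For instance (9, 13) is also a counterexample (LHS = 1/22, RHS = 22/117), but it's lexicographically larger.

Answer: (p, q) = (6, 6)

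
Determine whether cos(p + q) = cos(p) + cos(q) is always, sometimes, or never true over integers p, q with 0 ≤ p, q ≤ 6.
The claim fails for every pair in the range. For instance at (p, q) = (2, 2): LHS = cos(4) ≈ -0.6536, RHS = 2·cos(2) ≈ -0.8323.

Answer: Never true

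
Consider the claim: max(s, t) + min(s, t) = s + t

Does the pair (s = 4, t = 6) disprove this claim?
No

Substituting s = 4, t = 6:
LHS = max(4, 6) + min(4, 6) = 10
RHS = 4 + 6 = 10

The sides agree, so this pair does not disprove the claim.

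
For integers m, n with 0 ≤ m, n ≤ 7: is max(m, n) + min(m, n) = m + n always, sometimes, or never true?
Always true

The identity holds for every pair in the range. For instance at (m, n) = (5, 6): both sides equal 11.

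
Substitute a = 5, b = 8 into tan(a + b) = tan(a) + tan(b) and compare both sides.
LHS = tan(5 + 8) = tan(13) ≈ 0.463
RHS = tan(5) + tan(8) ≈ -10.18

LHS ≠ RHS (they differ by about 10.64), so the equation does not hold here.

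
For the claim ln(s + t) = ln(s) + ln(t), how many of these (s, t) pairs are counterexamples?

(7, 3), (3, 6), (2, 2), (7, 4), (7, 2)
Testing each pair:
(7, 3): LHS = ln(10) ≈ 2.303, RHS = ln(3) + ln(7) ≈ 3.045 → counterexample
(3, 6): LHS = ln(9) ≈ 2.197, RHS = ln(3) + ln(6) ≈ 2.89 → counterexample
(2, 2): LHS = ln(4) ≈ 1.386, RHS = 2·ln(2) ≈ 1.386 → satisfies claim
(7, 4): LHS = ln(11) ≈ 2.398, RHS = ln(4) + ln(7) ≈ 3.332 → counterexample
(7, 2): LHS = ln(9) ≈ 2.197, RHS = ln(2) + ln(7) ≈ 2.639 → counterexample

That makes 4 counterexamples.

Answer: 4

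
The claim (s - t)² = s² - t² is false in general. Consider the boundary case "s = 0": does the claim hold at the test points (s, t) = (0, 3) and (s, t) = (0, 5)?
No, fails at both test points

At (0, 3): LHS = 9 ≠ RHS = -9
At (0, 5): LHS = 25 ≠ RHS = -25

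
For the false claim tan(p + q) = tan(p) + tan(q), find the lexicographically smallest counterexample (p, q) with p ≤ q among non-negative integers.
At (0, 2): both sides equal tan(2) ≈ -2.185, so it holds there.

Substituting (1, 1) into the claim:
LHS = tan(1 + 1) = tan(2) ≈ -2.185
RHS = tan(1) + tan(1) = 2·tan(1) ≈ 3.115

Since LHS ≠ RHS, this pair disproves the claim, and no lexicographically smaller pair (p ≤ q, non-negative integers) does.

For instance (1, 4) is also a counterexample (LHS = tan(5) ≈ -3.381, RHS = tan(4) + tan(1) ≈ 2.715), but it's lexicographically larger.

Answer: (p, q) = (1, 1)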